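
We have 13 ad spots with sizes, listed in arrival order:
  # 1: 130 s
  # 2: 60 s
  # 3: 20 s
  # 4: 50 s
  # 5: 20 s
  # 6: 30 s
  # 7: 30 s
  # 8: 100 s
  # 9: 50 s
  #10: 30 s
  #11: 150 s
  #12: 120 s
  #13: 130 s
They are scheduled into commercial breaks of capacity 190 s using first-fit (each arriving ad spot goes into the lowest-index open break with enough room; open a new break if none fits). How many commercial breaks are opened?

  130 → break 1 (new)  [load 130/190]
  60 → break 1  [load 190/190]
  20 → break 2 (new)  [load 20/190]
  50 → break 2  [load 70/190]
  20 → break 2  [load 90/190]
  30 → break 2  [load 120/190]
  30 → break 2  [load 150/190]
  100 → break 3 (new)  [load 100/190]
  50 → break 3  [load 150/190]
  30 → break 2  [load 180/190]
  150 → break 4 (new)  [load 150/190]
  120 → break 5 (new)  [load 120/190]
  130 → break 6 (new)  [load 130/190]
6 commercial breaks opened.

6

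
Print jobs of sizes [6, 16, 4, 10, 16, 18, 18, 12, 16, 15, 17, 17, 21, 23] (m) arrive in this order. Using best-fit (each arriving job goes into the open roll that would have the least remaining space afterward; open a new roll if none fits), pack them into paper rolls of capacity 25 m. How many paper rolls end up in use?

  6 → roll 1 (new)  [load 6/25]
  16 → roll 1  [load 22/25]
  4 → roll 2 (new)  [load 4/25]
  10 → roll 2  [load 14/25]
  16 → roll 3 (new)  [load 16/25]
  18 → roll 4 (new)  [load 18/25]
  18 → roll 5 (new)  [load 18/25]
  12 → roll 6 (new)  [load 12/25]
  16 → roll 7 (new)  [load 16/25]
  15 → roll 8 (new)  [load 15/25]
  17 → roll 9 (new)  [load 17/25]
  17 → roll 10 (new)  [load 17/25]
  21 → roll 11 (new)  [load 21/25]
  23 → roll 12 (new)  [load 23/25]
12 paper rolls opened.

12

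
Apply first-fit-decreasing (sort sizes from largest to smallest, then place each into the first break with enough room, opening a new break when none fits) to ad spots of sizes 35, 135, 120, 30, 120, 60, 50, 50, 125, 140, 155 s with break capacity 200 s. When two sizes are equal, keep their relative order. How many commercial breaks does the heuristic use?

6

Sorted descending: 155, 140, 135, 125, 120, 120, 60, 50, 50, 35, 30.
  155 → break 1 (new)  [load 155/200]
  140 → break 2 (new)  [load 140/200]
  135 → break 3 (new)  [load 135/200]
  125 → break 4 (new)  [load 125/200]
  120 → break 5 (new)  [load 120/200]
  120 → break 6 (new)  [load 120/200]
  60 → break 2  [load 200/200]
  50 → break 3  [load 185/200]
  50 → break 4  [load 175/200]
  35 → break 1  [load 190/200]
  30 → break 5  [load 150/200]
6 commercial breaks opened.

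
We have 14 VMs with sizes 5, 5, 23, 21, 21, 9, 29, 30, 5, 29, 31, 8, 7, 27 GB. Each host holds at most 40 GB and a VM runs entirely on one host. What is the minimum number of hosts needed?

Total = 31 + 30 + 29 + 29 + 27 + 23 + 21 + 21 + 9 + 8 + 7 + 5 + 5 + 5 = 250 GB.
Lower bound: ⌈250/40⌉ = 7 hosts.
Also, 8 VMs each exceed 20 GB, and no two of those can share a host, so at least 8 hosts are needed.
A packing using 8 hosts:
  host 1: 31 + 9 = 40
  host 2: 30 + 8 = 38
  host 3: 29 + 7 = 36
  host 4: 29 + 5 + 5 = 39
  host 5: 27 + 5 = 32
  host 6: 23 = 23
  host 7: 21 = 21
  host 8: 21 = 21
This matches the lower bound, so 8 is optimal.

8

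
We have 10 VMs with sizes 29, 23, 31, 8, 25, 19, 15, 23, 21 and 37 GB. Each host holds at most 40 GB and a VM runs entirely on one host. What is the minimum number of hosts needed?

7

Total = 37 + 31 + 29 + 25 + 23 + 23 + 21 + 19 + 15 + 8 = 231 GB.
Lower bound: ⌈231/40⌉ = 6 hosts.
Also, 7 VMs each exceed 20 GB, and no two of those can share a host, so at least 7 hosts are needed.
A packing using 7 hosts:
  host 1: 37 = 37
  host 2: 31 + 8 = 39
  host 3: 29 = 29
  host 4: 25 + 15 = 40
  host 5: 23 = 23
  host 6: 23 = 23
  host 7: 21 + 19 = 40
This matches the lower bound, so 7 is optimal.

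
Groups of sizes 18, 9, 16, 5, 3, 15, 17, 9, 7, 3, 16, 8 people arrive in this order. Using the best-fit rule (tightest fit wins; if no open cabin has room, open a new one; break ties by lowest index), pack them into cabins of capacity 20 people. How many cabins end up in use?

8

  18 → cabin 1 (new)  [load 18/20]
  9 → cabin 2 (new)  [load 9/20]
  16 → cabin 3 (new)  [load 16/20]
  5 → cabin 2  [load 14/20]
  3 → cabin 3  [load 19/20]
  15 → cabin 4 (new)  [load 15/20]
  17 → cabin 5 (new)  [load 17/20]
  9 → cabin 6 (new)  [load 9/20]
  7 → cabin 6  [load 16/20]
  3 → cabin 5  [load 20/20]
  16 → cabin 7 (new)  [load 16/20]
  8 → cabin 8 (new)  [load 8/20]
8 cabins opened.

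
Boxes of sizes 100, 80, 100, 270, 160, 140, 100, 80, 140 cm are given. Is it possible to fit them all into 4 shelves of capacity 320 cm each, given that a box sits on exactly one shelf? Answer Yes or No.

A valid assignment using 4 shelves:
  shelf 1: 270 = 270
  shelf 2: 160 + 140 = 300
  shelf 3: 140 + 100 + 80 = 320
  shelf 4: 100 + 100 + 80 = 280
Every load is within 320 cm, so 4 shelves suffice.

Yes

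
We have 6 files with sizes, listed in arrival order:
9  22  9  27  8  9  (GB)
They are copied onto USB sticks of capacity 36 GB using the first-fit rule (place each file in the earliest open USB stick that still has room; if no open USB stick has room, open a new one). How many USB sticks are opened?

  9 → USB stick 1 (new)  [load 9/36]
  22 → USB stick 1  [load 31/36]
  9 → USB stick 2 (new)  [load 9/36]
  27 → USB stick 2  [load 36/36]
  8 → USB stick 3 (new)  [load 8/36]
  9 → USB stick 3  [load 17/36]
3 USB sticks opened.

3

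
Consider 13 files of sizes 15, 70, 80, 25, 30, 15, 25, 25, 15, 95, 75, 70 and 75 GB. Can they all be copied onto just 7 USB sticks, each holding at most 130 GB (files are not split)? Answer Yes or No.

A valid assignment using 6 USB sticks:
  USB stick 1: 95 + 30 = 125
  USB stick 2: 80 + 25 + 25 = 130
  USB stick 3: 75 + 25 + 15 + 15 = 130
  USB stick 4: 75 + 15 = 90
  USB stick 5: 70 = 70
  USB stick 6: 70 = 70
That uses only 6 ≤ 7, so 7 USB sticks are enough.

Yes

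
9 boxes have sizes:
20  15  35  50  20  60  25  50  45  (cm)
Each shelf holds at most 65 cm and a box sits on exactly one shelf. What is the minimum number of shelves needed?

Total = 60 + 50 + 50 + 45 + 35 + 25 + 20 + 20 + 15 = 320 cm.
Lower bound: ⌈320/65⌉ = 5 shelves.
A packing using 6 shelves:
  shelf 1: 60 = 60
  shelf 2: 50 + 15 = 65
  shelf 3: 50 = 50
  shelf 4: 45 + 20 = 65
  shelf 5: 35 + 25 = 60
  shelf 6: 20 = 20
No arrangement into 5 shelves stays within capacity, so 6 is optimal.

6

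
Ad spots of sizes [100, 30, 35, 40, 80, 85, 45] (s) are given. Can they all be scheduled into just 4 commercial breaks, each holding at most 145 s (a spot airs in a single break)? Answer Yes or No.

Yes

A valid assignment using 3 commercial breaks:
  break 1: 100 + 45 = 145
  break 2: 85 + 40 = 125
  break 3: 80 + 35 + 30 = 145
That uses only 3 ≤ 4, so 4 commercial breaks are enough.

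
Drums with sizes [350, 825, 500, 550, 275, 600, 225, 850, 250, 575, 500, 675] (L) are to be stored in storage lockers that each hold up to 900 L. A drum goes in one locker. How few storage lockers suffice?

Total = 850 + 825 + 675 + 600 + 575 + 550 + 500 + 500 + 350 + 275 + 250 + 225 = 6175 L.
Lower bound: ⌈6175/900⌉ = 7 storage lockers.
Also, 8 drums each exceed 450 L, and no two of those can share a locker, so at least 8 storage lockers are needed.
A packing using 8 storage lockers:
  locker 1: 850 = 850
  locker 2: 825 = 825
  locker 3: 675 + 225 = 900
  locker 4: 600 + 275 = 875
  locker 5: 575 + 250 = 825
  locker 6: 550 + 350 = 900
  locker 7: 500 = 500
  locker 8: 500 = 500
This matches the lower bound, so 8 is optimal.

8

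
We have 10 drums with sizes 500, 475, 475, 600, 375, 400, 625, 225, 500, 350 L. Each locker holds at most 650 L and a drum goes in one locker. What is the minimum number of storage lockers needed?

Total = 625 + 600 + 500 + 500 + 475 + 475 + 400 + 375 + 350 + 225 = 4525 L.
Lower bound: ⌈4525/650⌉ = 7 storage lockers.
Also, 9 drums each exceed 325 L, and no two of those can share a locker, so at least 9 storage lockers are needed.
A packing using 9 storage lockers:
  locker 1: 625 = 625
  locker 2: 600 = 600
  locker 3: 500 = 500
  locker 4: 500 = 500
  locker 5: 475 = 475
  locker 6: 475 = 475
  locker 7: 400 + 225 = 625
  locker 8: 375 = 375
  locker 9: 350 = 350
This matches the lower bound, so 9 is optimal.

9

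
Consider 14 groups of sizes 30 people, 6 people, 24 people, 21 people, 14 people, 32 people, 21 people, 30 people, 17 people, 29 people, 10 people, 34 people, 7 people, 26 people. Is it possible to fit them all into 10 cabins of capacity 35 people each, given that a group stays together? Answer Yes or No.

A valid assignment using 10 cabins:
  cabin 1: 34 = 34
  cabin 2: 32 = 32
  cabin 3: 30 = 30
  cabin 4: 30 = 30
  cabin 5: 29 + 6 = 35
  cabin 6: 26 + 7 = 33
  cabin 7: 24 + 10 = 34
  cabin 8: 21 + 14 = 35
  cabin 9: 21 = 21
  cabin 10: 17 = 17
Every load is within 35 people, so 10 cabins suffice.

Yes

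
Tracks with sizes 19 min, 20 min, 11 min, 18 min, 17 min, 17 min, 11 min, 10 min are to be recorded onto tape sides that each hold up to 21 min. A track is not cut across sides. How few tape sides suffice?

7

Total = 20 + 19 + 18 + 17 + 17 + 11 + 11 + 10 = 123 min.
Lower bound: ⌈123/21⌉ = 6 tape sides.
Also, 7 tracks each exceed 21/2 min, and no two of those can share a side, so at least 7 tape sides are needed.
A packing using 7 tape sides:
  side 1: 20 = 20
  side 2: 19 = 19
  side 3: 18 = 18
  side 4: 17 = 17
  side 5: 17 = 17
  side 6: 11 + 10 = 21
  side 7: 11 = 11
This matches the lower bound, so 7 is optimal.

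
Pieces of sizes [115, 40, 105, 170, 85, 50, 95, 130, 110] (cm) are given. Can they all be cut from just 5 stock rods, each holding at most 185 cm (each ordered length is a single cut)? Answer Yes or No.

Total = 900 cm; ⌈900/185⌉ = 5.
6 pieces each exceed half the capacity and cannot share a stock rod, forcing at least 6 stock rods.
At least 6 stock rods are required, but only 5 are allowed.

No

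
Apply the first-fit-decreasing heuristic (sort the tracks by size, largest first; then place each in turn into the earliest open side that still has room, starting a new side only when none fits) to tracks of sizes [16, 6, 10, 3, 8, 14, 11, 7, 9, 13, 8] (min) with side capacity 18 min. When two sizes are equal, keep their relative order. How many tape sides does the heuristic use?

7

Sorted descending: 16, 14, 13, 11, 10, 9, 8, 8, 7, 6, 3.
  16 → side 1 (new)  [load 16/18]
  14 → side 2 (new)  [load 14/18]
  13 → side 3 (new)  [load 13/18]
  11 → side 4 (new)  [load 11/18]
  10 → side 5 (new)  [load 10/18]
  9 → side 6 (new)  [load 9/18]
  8 → side 5  [load 18/18]
  8 → side 6  [load 17/18]
  7 → side 4  [load 18/18]
  6 → side 7 (new)  [load 6/18]
  3 → side 2  [load 17/18]
7 tape sides opened.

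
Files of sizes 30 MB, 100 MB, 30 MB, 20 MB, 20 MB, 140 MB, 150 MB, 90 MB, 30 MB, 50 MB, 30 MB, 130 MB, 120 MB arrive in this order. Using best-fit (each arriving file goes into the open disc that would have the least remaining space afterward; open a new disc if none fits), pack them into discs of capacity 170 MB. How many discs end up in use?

6

  30 → disc 1 (new)  [load 30/170]
  100 → disc 1  [load 130/170]
  30 → disc 1  [load 160/170]
  20 → disc 2 (new)  [load 20/170]
  20 → disc 2  [load 40/170]
  140 → disc 3 (new)  [load 140/170]
  150 → disc 4 (new)  [load 150/170]
  90 → disc 2  [load 130/170]
  30 → disc 3  [load 170/170]
  50 → disc 5 (new)  [load 50/170]
  30 → disc 2  [load 160/170]
  130 → disc 6 (new)  [load 130/170]
  120 → disc 5  [load 170/170]
6 discs opened.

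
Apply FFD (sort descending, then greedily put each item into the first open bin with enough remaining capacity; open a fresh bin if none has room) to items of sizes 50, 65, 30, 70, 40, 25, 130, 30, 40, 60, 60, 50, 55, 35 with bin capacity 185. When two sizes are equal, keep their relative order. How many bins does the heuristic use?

Sorted descending: 130, 70, 65, 60, 60, 55, 50, 50, 40, 40, 35, 30, 30, 25.
  130 → bin 1 (new)  [load 130/185]
  70 → bin 2 (new)  [load 70/185]
  65 → bin 2  [load 135/185]
  60 → bin 3 (new)  [load 60/185]
  60 → bin 3  [load 120/185]
  55 → bin 1  [load 185/185]
  50 → bin 2  [load 185/185]
  50 → bin 3  [load 170/185]
  40 → bin 4 (new)  [load 40/185]
  40 → bin 4  [load 80/185]
  35 → bin 4  [load 115/185]
  30 → bin 4  [load 145/185]
  30 → bin 4  [load 175/185]
  25 → bin 5 (new)  [load 25/185]
5 bins opened.

5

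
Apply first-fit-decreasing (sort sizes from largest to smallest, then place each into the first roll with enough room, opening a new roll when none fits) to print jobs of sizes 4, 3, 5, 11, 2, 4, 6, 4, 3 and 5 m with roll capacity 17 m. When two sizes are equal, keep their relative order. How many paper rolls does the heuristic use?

3

Sorted descending: 11, 6, 5, 5, 4, 4, 4, 3, 3, 2.
  11 → roll 1 (new)  [load 11/17]
  6 → roll 1  [load 17/17]
  5 → roll 2 (new)  [load 5/17]
  5 → roll 2  [load 10/17]
  4 → roll 2  [load 14/17]
  4 → roll 3 (new)  [load 4/17]
  4 → roll 3  [load 8/17]
  3 → roll 2  [load 17/17]
  3 → roll 3  [load 11/17]
  2 → roll 3  [load 13/17]
3 paper rolls opened.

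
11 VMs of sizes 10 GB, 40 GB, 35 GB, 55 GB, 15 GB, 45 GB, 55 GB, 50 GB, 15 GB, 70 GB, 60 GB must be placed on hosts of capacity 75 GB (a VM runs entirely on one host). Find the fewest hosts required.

Total = 70 + 60 + 55 + 55 + 50 + 45 + 40 + 35 + 15 + 15 + 10 = 450 GB.
Lower bound: ⌈450/75⌉ = 6 hosts.
Also, 7 VMs each exceed 75/2 GB, and no two of those can share a host, so at least 7 hosts are needed.
A packing using 7 hosts:
  host 1: 70 = 70
  host 2: 60 + 15 = 75
  host 3: 55 + 15 = 70
  host 4: 55 + 10 = 65
  host 5: 50 = 50
  host 6: 45 = 45
  host 7: 40 + 35 = 75
This matches the lower bound, so 7 is optimal.

7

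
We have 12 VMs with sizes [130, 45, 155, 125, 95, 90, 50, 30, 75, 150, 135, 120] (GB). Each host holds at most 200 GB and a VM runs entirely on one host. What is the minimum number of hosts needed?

7

Total = 155 + 150 + 135 + 130 + 125 + 120 + 95 + 90 + 75 + 50 + 45 + 30 = 1200 GB.
Lower bound: ⌈1200/200⌉ = 6 hosts.
A packing using 7 hosts:
  host 1: 155 + 45 = 200
  host 2: 150 + 50 = 200
  host 3: 135 + 30 = 165
  host 4: 130 = 130
  host 5: 125 + 75 = 200
  host 6: 120 = 120
  host 7: 95 + 90 = 185
No arrangement into 6 hosts stays within capacity, so 7 is optimal.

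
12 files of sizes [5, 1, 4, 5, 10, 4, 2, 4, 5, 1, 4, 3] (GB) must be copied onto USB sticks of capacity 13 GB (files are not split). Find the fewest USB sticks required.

4

Total = 10 + 5 + 5 + 5 + 4 + 4 + 4 + 4 + 3 + 2 + 1 + 1 = 48 GB.
Lower bound: ⌈48/13⌉ = 4 USB sticks.
A packing using 4 USB sticks:
  USB stick 1: 10 + 3 = 13
  USB stick 2: 5 + 5 + 2 + 1 = 13
  USB stick 3: 5 + 4 + 4 = 13
  USB stick 4: 4 + 4 + 1 = 9
This matches the lower bound, so 4 is optimal.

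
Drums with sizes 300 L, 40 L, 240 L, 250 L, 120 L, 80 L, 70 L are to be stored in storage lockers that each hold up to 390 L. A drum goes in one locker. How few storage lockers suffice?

Total = 300 + 250 + 240 + 120 + 80 + 70 + 40 = 1100 L.
Lower bound: ⌈1100/390⌉ = 3 storage lockers.
A packing using 3 storage lockers:
  locker 1: 300 + 80 = 380
  locker 2: 250 + 120 = 370
  locker 3: 240 + 70 + 40 = 350
This matches the lower bound, so 3 is optimal.

3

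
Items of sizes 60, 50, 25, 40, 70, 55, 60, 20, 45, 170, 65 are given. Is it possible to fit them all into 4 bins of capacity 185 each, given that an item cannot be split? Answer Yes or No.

Yes

A valid assignment using 4 bins:
  bin 1: 170 = 170
  bin 2: 70 + 65 + 50 = 185
  bin 3: 60 + 60 + 55 = 175
  bin 4: 45 + 40 + 25 + 20 = 130
Every load is within 185, so 4 bins suffice.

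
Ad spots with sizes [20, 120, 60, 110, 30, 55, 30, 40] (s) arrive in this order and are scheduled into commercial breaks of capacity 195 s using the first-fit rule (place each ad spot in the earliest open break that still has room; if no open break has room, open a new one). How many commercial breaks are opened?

3

  20 → break 1 (new)  [load 20/195]
  120 → break 1  [load 140/195]
  60 → break 2 (new)  [load 60/195]
  110 → break 2  [load 170/195]
  30 → break 1  [load 170/195]
  55 → break 3 (new)  [load 55/195]
  30 → break 3  [load 85/195]
  40 → break 3  [load 125/195]
3 commercial breaks opened.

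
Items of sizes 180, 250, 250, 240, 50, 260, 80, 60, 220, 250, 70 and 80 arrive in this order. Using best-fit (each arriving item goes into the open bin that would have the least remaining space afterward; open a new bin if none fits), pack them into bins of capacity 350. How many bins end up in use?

7

  180 → bin 1 (new)  [load 180/350]
  250 → bin 2 (new)  [load 250/350]
  250 → bin 3 (new)  [load 250/350]
  240 → bin 4 (new)  [load 240/350]
  50 → bin 2  [load 300/350]
  260 → bin 5 (new)  [load 260/350]
  80 → bin 5  [load 340/350]
  60 → bin 3  [load 310/350]
  220 → bin 6 (new)  [load 220/350]
  250 → bin 7 (new)  [load 250/350]
  70 → bin 7  [load 320/350]
  80 → bin 4  [load 320/350]
7 bins opened.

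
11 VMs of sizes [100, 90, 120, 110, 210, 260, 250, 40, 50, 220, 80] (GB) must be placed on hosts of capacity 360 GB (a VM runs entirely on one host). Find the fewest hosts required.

Total = 260 + 250 + 220 + 210 + 120 + 110 + 100 + 90 + 80 + 50 + 40 = 1530 GB.
Lower bound: ⌈1530/360⌉ = 5 hosts.
A packing using 5 hosts:
  host 1: 260 + 100 = 360
  host 2: 250 + 110 = 360
  host 3: 220 + 120 = 340
  host 4: 210 + 90 + 50 = 350
  host 5: 80 + 40 = 120
This matches the lower bound, so 5 is optimal.

5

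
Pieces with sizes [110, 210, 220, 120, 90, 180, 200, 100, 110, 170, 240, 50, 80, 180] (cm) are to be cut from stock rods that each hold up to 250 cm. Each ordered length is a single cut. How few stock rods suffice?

10

Total = 240 + 220 + 210 + 200 + 180 + 180 + 170 + 120 + 110 + 110 + 100 + 90 + 80 + 50 = 2060 cm.
Lower bound: ⌈2060/250⌉ = 9 stock rods.
A packing using 10 stock rods:
  stock rod 1: 240 = 240
  stock rod 2: 220 = 220
  stock rod 3: 210 = 210
  stock rod 4: 200 + 50 = 250
  stock rod 5: 180 = 180
  stock rod 6: 180 = 180
  stock rod 7: 170 + 80 = 250
  stock rod 8: 120 + 110 = 230
  stock rod 9: 110 + 100 = 210
  stock rod 10: 90 = 90
No arrangement into 9 stock rods stays within capacity, so 10 is optimal.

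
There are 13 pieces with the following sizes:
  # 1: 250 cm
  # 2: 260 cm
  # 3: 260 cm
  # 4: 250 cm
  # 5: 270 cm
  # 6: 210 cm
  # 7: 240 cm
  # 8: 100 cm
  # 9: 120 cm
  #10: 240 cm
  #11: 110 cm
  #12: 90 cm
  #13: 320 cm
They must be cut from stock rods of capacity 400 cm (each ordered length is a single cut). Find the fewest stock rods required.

9

Total = 320 + 270 + 260 + 260 + 250 + 250 + 240 + 240 + 210 + 120 + 110 + 100 + 90 = 2720 cm.
Lower bound: ⌈2720/400⌉ = 7 stock rods.
Also, 9 pieces each exceed 200 cm, and no two of those can share a stock rod, so at least 9 stock rods are needed.
A packing using 9 stock rods:
  stock rod 1: 320 = 320
  stock rod 2: 270 + 120 = 390
  stock rod 3: 260 + 110 = 370
  stock rod 4: 260 + 100 = 360
  stock rod 5: 250 + 90 = 340
  stock rod 6: 250 = 250
  stock rod 7: 240 = 240
  stock rod 8: 240 = 240
  stock rod 9: 210 = 210
This matches the lower bound, so 9 is optimal.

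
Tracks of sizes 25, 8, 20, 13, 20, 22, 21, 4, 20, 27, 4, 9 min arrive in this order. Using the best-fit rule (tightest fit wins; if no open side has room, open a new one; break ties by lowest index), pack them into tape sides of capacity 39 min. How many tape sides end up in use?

7

  25 → side 1 (new)  [load 25/39]
  8 → side 1  [load 33/39]
  20 → side 2 (new)  [load 20/39]
  13 → side 2  [load 33/39]
  20 → side 3 (new)  [load 20/39]
  22 → side 4 (new)  [load 22/39]
  21 → side 5 (new)  [load 21/39]
  4 → side 1  [load 37/39]
  20 → side 6 (new)  [load 20/39]
  27 → side 7 (new)  [load 27/39]
  4 → side 2  [load 37/39]
  9 → side 7  [load 36/39]
7 tape sides opened.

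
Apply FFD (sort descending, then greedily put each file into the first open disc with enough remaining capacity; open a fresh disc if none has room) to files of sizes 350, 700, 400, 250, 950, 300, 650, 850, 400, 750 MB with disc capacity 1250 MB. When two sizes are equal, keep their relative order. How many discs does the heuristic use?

5

Sorted descending: 950, 850, 750, 700, 650, 400, 400, 350, 300, 250.
  950 → disc 1 (new)  [load 950/1250]
  850 → disc 2 (new)  [load 850/1250]
  750 → disc 3 (new)  [load 750/1250]
  700 → disc 4 (new)  [load 700/1250]
  650 → disc 5 (new)  [load 650/1250]
  400 → disc 2  [load 1250/1250]
  400 → disc 3  [load 1150/1250]
  350 → disc 4  [load 1050/1250]
  300 → disc 1  [load 1250/1250]
  250 → disc 5  [load 900/1250]
5 discs opened.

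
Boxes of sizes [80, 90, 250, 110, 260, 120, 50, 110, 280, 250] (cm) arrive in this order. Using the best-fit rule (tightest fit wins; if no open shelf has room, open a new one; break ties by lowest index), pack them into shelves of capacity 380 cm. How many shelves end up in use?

  80 → shelf 1 (new)  [load 80/380]
  90 → shelf 1  [load 170/380]
  250 → shelf 2 (new)  [load 250/380]
  110 → shelf 2  [load 360/380]
  260 → shelf 3 (new)  [load 260/380]
  120 → shelf 3  [load 380/380]
  50 → shelf 1  [load 220/380]
  110 → shelf 1  [load 330/380]
  280 → shelf 4 (new)  [load 280/380]
  250 → shelf 5 (new)  [load 250/380]
5 shelves opened.

5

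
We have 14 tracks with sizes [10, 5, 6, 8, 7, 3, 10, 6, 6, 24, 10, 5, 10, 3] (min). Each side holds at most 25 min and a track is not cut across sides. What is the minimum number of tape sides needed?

Total = 24 + 10 + 10 + 10 + 10 + 8 + 7 + 6 + 6 + 6 + 5 + 5 + 3 + 3 = 113 min.
Lower bound: ⌈113/25⌉ = 5 tape sides.
A packing using 5 tape sides:
  side 1: 24 = 24
  side 2: 10 + 10 + 5 = 25
  side 3: 10 + 10 + 5 = 25
  side 4: 8 + 7 + 6 + 3 = 24
  side 5: 6 + 6 + 3 = 15
This matches the lower bound, so 5 is optimal.

5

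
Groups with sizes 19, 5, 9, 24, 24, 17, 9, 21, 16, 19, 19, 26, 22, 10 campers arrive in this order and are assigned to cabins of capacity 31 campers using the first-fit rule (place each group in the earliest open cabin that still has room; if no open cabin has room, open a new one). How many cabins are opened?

10

  19 → cabin 1 (new)  [load 19/31]
  5 → cabin 1  [load 24/31]
  9 → cabin 2 (new)  [load 9/31]
  24 → cabin 3 (new)  [load 24/31]
  24 → cabin 4 (new)  [load 24/31]
  17 → cabin 2  [load 26/31]
  9 → cabin 5 (new)  [load 9/31]
  21 → cabin 5  [load 30/31]
  16 → cabin 6 (new)  [load 16/31]
  19 → cabin 7 (new)  [load 19/31]
  19 → cabin 8 (new)  [load 19/31]
  26 → cabin 9 (new)  [load 26/31]
  22 → cabin 10 (new)  [load 22/31]
  10 → cabin 6  [load 26/31]
10 cabins opened.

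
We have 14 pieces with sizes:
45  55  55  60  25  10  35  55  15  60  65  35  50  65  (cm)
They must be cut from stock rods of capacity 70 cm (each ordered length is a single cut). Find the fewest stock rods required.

10

Total = 65 + 65 + 60 + 60 + 55 + 55 + 55 + 50 + 45 + 35 + 35 + 25 + 15 + 10 = 630 cm.
Lower bound: ⌈630/70⌉ = 9 stock rods.
A packing using 10 stock rods:
  stock rod 1: 65 = 65
  stock rod 2: 65 = 65
  stock rod 3: 60 + 10 = 70
  stock rod 4: 60 = 60
  stock rod 5: 55 + 15 = 70
  stock rod 6: 55 = 55
  stock rod 7: 55 = 55
  stock rod 8: 50 = 50
  stock rod 9: 45 + 25 = 70
  stock rod 10: 35 + 35 = 70
No arrangement into 9 stock rods stays within capacity, so 10 is optimal.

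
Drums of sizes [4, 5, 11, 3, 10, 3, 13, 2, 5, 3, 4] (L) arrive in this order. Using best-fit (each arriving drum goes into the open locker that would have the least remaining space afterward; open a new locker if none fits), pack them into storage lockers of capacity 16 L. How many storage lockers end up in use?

5

  4 → locker 1 (new)  [load 4/16]
  5 → locker 1  [load 9/16]
  11 → locker 2 (new)  [load 11/16]
  3 → locker 2  [load 14/16]
  10 → locker 3 (new)  [load 10/16]
  3 → locker 3  [load 13/16]
  13 → locker 4 (new)  [load 13/16]
  2 → locker 2  [load 16/16]
  5 → locker 1  [load 14/16]
  3 → locker 3  [load 16/16]
  4 → locker 5 (new)  [load 4/16]
5 storage lockers opened.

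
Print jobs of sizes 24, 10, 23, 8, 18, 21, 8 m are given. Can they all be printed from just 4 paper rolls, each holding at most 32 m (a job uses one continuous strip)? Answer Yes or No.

A valid assignment using 4 paper rolls:
  roll 1: 24 + 8 = 32
  roll 2: 23 + 8 = 31
  roll 3: 21 + 10 = 31
  roll 4: 18 = 18
Every load is within 32 m, so 4 paper rolls suffice.

Yes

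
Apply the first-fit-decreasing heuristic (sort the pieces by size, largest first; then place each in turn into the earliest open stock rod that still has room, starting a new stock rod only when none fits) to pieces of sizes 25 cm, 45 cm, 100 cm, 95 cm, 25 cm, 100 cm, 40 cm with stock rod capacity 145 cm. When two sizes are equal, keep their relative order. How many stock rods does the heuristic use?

3

Sorted descending: 100, 100, 95, 45, 40, 25, 25.
  100 → stock rod 1 (new)  [load 100/145]
  100 → stock rod 2 (new)  [load 100/145]
  95 → stock rod 3 (new)  [load 95/145]
  45 → stock rod 1  [load 145/145]
  40 → stock rod 2  [load 140/145]
  25 → stock rod 3  [load 120/145]
  25 → stock rod 3  [load 145/145]
3 stock rods opened.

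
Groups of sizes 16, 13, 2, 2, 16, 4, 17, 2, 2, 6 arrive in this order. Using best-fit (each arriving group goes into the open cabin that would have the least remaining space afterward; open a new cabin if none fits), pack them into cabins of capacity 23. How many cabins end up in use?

  16 → cabin 1 (new)  [load 16/23]
  13 → cabin 2 (new)  [load 13/23]
  2 → cabin 1  [load 18/23]
  2 → cabin 1  [load 20/23]
  16 → cabin 3 (new)  [load 16/23]
  4 → cabin 3  [load 20/23]
  17 → cabin 4 (new)  [load 17/23]
  2 → cabin 1  [load 22/23]
  2 → cabin 3  [load 22/23]
  6 → cabin 4  [load 23/23]
4 cabins opened.

4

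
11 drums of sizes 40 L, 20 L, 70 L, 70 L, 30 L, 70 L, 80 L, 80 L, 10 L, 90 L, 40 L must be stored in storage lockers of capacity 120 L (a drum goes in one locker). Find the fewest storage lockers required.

6

Total = 90 + 80 + 80 + 70 + 70 + 70 + 40 + 40 + 30 + 20 + 10 = 600 L.
Lower bound: ⌈600/120⌉ = 5 storage lockers.
Also, 6 drums each exceed 60 L, and no two of those can share a locker, so at least 6 storage lockers are needed.
A packing using 6 storage lockers:
  locker 1: 90 + 30 = 120
  locker 2: 80 + 40 = 120
  locker 3: 80 + 40 = 120
  locker 4: 70 + 20 + 10 = 100
  locker 5: 70 = 70
  locker 6: 70 = 70
This matches the lower bound, so 6 is optimal.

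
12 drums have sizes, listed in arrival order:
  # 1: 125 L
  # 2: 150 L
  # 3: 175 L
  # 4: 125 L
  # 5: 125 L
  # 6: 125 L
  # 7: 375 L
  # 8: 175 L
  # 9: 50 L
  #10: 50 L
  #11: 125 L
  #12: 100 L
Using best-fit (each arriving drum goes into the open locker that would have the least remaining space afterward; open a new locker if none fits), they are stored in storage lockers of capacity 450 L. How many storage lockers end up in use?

4

  125 → locker 1 (new)  [load 125/450]
  150 → locker 1  [load 275/450]
  175 → locker 1  [load 450/450]
  125 → locker 2 (new)  [load 125/450]
  125 → locker 2  [load 250/450]
  125 → locker 2  [load 375/450]
  375 → locker 3 (new)  [load 375/450]
  175 → locker 4 (new)  [load 175/450]
  50 → locker 2  [load 425/450]
  50 → locker 3  [load 425/450]
  125 → locker 4  [load 300/450]
  100 → locker 4  [load 400/450]
4 storage lockers opened.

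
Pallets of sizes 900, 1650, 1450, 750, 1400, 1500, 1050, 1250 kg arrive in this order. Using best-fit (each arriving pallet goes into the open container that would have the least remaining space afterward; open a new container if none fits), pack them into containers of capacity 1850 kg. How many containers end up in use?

7

  900 → container 1 (new)  [load 900/1850]
  1650 → container 2 (new)  [load 1650/1850]
  1450 → container 3 (new)  [load 1450/1850]
  750 → container 1  [load 1650/1850]
  1400 → container 4 (new)  [load 1400/1850]
  1500 → container 5 (new)  [load 1500/1850]
  1050 → container 6 (new)  [load 1050/1850]
  1250 → container 7 (new)  [load 1250/1850]
7 containers opened.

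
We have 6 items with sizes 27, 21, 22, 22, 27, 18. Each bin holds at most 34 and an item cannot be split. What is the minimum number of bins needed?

Total = 27 + 27 + 22 + 22 + 21 + 18 = 137.
Lower bound: ⌈137/34⌉ = 5 bins.
Also, 6 items each exceed 17, and no two of those can share a bin, so at least 6 bins are needed.
A packing using 6 bins:
  bin 1: 27 = 27
  bin 2: 27 = 27
  bin 3: 22 = 22
  bin 4: 22 = 22
  bin 5: 21 = 21
  bin 6: 18 = 18
This matches the lower bound, so 6 is optimal.

6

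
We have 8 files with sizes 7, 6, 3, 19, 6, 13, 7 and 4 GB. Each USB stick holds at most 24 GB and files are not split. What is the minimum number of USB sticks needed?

Total = 19 + 13 + 7 + 7 + 6 + 6 + 4 + 3 = 65 GB.
Lower bound: ⌈65/24⌉ = 3 USB sticks.
A packing using 3 USB sticks:
  USB stick 1: 19 + 4 = 23
  USB stick 2: 13 + 7 + 3 = 23
  USB stick 3: 7 + 6 + 6 = 19
This matches the lower bound, so 3 is optimal.

3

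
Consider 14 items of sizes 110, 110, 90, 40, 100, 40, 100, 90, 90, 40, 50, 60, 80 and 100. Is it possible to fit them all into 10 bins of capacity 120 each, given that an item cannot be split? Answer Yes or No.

Total = 1100; ⌈1100/120⌉ = 10.
The bound of 10 does not rule out 10, but exhaustive search shows no assignment into 10 bins of capacity 120 exists — the minimum is 11.

No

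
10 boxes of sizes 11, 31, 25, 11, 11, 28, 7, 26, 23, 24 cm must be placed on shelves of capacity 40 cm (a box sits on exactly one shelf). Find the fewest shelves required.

Total = 31 + 28 + 26 + 25 + 24 + 23 + 11 + 11 + 11 + 7 = 197 cm.
Lower bound: ⌈197/40⌉ = 5 shelves.
Also, 6 boxes each exceed 20 cm, and no two of those can share a shelf, so at least 6 shelves are needed.
A packing using 6 shelves:
  shelf 1: 31 + 7 = 38
  shelf 2: 28 + 11 = 39
  shelf 3: 26 + 11 = 37
  shelf 4: 25 + 11 = 36
  shelf 5: 24 = 24
  shelf 6: 23 = 23
This matches the lower bound, so 6 is optimal.

6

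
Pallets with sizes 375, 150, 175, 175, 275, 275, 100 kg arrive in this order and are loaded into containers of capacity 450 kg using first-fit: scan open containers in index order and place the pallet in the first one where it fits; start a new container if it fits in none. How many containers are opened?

  375 → container 1 (new)  [load 375/450]
  150 → container 2 (new)  [load 150/450]
  175 → container 2  [load 325/450]
  175 → container 3 (new)  [load 175/450]
  275 → container 3  [load 450/450]
  275 → container 4 (new)  [load 275/450]
  100 → container 2  [load 425/450]
4 containers opened.

4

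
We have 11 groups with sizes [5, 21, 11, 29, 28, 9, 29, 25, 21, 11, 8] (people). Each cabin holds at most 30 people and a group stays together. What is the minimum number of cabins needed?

Total = 29 + 29 + 28 + 25 + 21 + 21 + 11 + 11 + 9 + 8 + 5 = 197 people.
Lower bound: ⌈197/30⌉ = 7 cabins.
A packing using 7 cabins:
  cabin 1: 29 = 29
  cabin 2: 29 = 29
  cabin 3: 28 = 28
  cabin 4: 25 + 5 = 30
  cabin 5: 21 + 9 = 30
  cabin 6: 21 + 8 = 29
  cabin 7: 11 + 11 = 22
This matches the lower bound, so 7 is optimal.

7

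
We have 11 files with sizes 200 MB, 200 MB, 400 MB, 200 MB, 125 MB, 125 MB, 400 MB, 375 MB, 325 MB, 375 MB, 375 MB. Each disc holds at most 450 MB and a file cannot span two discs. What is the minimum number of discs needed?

8

Total = 400 + 400 + 375 + 375 + 375 + 325 + 200 + 200 + 200 + 125 + 125 = 3100 MB.
Lower bound: ⌈3100/450⌉ = 7 discs.
A packing using 8 discs:
  disc 1: 400 = 400
  disc 2: 400 = 400
  disc 3: 375 = 375
  disc 4: 375 = 375
  disc 5: 375 = 375
  disc 6: 325 + 125 = 450
  disc 7: 200 + 200 = 400
  disc 8: 200 + 125 = 325
No arrangement into 7 discs stays within capacity, so 8 is optimal.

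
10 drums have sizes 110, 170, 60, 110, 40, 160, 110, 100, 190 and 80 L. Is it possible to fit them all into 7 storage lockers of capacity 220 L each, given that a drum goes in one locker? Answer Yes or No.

A valid assignment using 6 storage lockers:
  locker 1: 190 = 190
  locker 2: 170 + 40 = 210
  locker 3: 160 + 60 = 220
  locker 4: 110 + 110 = 220
  locker 5: 110 + 100 = 210
  locker 6: 80 = 80
That uses only 6 ≤ 7, so 7 storage lockers are enough.

Yes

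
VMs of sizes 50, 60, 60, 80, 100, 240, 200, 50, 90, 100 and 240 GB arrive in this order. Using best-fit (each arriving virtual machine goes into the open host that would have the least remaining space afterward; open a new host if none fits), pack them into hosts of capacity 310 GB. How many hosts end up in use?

  50 → host 1 (new)  [load 50/310]
  60 → host 1  [load 110/310]
  60 → host 1  [load 170/310]
  80 → host 1  [load 250/310]
  100 → host 2 (new)  [load 100/310]
  240 → host 3 (new)  [load 240/310]
  200 → host 2  [load 300/310]
  50 → host 1  [load 300/310]
  90 → host 4 (new)  [load 90/310]
  100 → host 4  [load 190/310]
  240 → host 5 (new)  [load 240/310]
5 hosts opened.

5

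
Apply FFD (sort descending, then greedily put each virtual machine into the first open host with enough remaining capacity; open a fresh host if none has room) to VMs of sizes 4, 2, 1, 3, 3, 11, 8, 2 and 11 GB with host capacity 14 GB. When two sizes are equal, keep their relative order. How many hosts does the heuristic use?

Sorted descending: 11, 11, 8, 4, 3, 3, 2, 2, 1.
  11 → host 1 (new)  [load 11/14]
  11 → host 2 (new)  [load 11/14]
  8 → host 3 (new)  [load 8/14]
  4 → host 3  [load 12/14]
  3 → host 1  [load 14/14]
  3 → host 2  [load 14/14]
  2 → host 3  [load 14/14]
  2 → host 4 (new)  [load 2/14]
  1 → host 4  [load 3/14]
4 hosts opened.

4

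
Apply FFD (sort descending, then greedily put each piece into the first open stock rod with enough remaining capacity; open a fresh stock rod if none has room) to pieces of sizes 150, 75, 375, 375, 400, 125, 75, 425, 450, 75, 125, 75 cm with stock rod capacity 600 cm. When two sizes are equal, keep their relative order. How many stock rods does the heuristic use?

Sorted descending: 450, 425, 400, 375, 375, 150, 125, 125, 75, 75, 75, 75.
  450 → stock rod 1 (new)  [load 450/600]
  425 → stock rod 2 (new)  [load 425/600]
  400 → stock rod 3 (new)  [load 400/600]
  375 → stock rod 4 (new)  [load 375/600]
  375 → stock rod 5 (new)  [load 375/600]
  150 → stock rod 1  [load 600/600]
  125 → stock rod 2  [load 550/600]
  125 → stock rod 3  [load 525/600]
  75 → stock rod 3  [load 600/600]
  75 → stock rod 4  [load 450/600]
  75 → stock rod 4  [load 525/600]
  75 → stock rod 4  [load 600/600]
5 stock rods opened.

5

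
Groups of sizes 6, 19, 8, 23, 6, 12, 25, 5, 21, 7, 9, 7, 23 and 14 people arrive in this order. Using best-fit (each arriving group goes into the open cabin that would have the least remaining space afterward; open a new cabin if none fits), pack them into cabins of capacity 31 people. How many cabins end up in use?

7

  6 → cabin 1 (new)  [load 6/31]
  19 → cabin 1  [load 25/31]
  8 → cabin 2 (new)  [load 8/31]
  23 → cabin 2  [load 31/31]
  6 → cabin 1  [load 31/31]
  12 → cabin 3 (new)  [load 12/31]
  25 → cabin 4 (new)  [load 25/31]
  5 → cabin 4  [load 30/31]
  21 → cabin 5 (new)  [load 21/31]
  7 → cabin 5  [load 28/31]
  9 → cabin 3  [load 21/31]
  7 → cabin 3  [load 28/31]
  23 → cabin 6 (new)  [load 23/31]
  14 → cabin 7 (new)  [load 14/31]
7 cabins opened.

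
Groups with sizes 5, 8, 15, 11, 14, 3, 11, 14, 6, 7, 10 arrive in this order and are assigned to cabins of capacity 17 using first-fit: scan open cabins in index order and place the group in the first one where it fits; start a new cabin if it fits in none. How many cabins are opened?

  5 → cabin 1 (new)  [load 5/17]
  8 → cabin 1  [load 13/17]
  15 → cabin 2 (new)  [load 15/17]
  11 → cabin 3 (new)  [load 11/17]
  14 → cabin 4 (new)  [load 14/17]
  3 → cabin 1  [load 16/17]
  11 → cabin 5 (new)  [load 11/17]
  14 → cabin 6 (new)  [load 14/17]
  6 → cabin 3  [load 17/17]
  7 → cabin 7 (new)  [load 7/17]
  10 → cabin 7  [load 17/17]
7 cabins opened.

7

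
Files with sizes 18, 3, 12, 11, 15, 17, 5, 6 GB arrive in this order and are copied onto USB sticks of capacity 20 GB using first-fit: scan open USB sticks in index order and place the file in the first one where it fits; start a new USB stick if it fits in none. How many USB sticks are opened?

  18 → USB stick 1 (new)  [load 18/20]
  3 → USB stick 2 (new)  [load 3/20]
  12 → USB stick 2  [load 15/20]
  11 → USB stick 3 (new)  [load 11/20]
  15 → USB stick 4 (new)  [load 15/20]
  17 → USB stick 5 (new)  [load 17/20]
  5 → USB stick 2  [load 20/20]
  6 → USB stick 3  [load 17/20]
5 USB sticks opened.

5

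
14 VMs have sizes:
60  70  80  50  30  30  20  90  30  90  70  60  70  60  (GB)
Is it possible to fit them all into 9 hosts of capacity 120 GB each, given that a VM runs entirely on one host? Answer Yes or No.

Yes

A valid assignment using 8 hosts:
  host 1: 90 + 30 = 120
  host 2: 90 + 30 = 120
  host 3: 80 + 30 = 110
  host 4: 70 + 50 = 120
  host 5: 70 + 20 = 90
  host 6: 70 = 70
  host 7: 60 + 60 = 120
  host 8: 60 = 60
That uses only 8 ≤ 9, so 9 hosts are enough.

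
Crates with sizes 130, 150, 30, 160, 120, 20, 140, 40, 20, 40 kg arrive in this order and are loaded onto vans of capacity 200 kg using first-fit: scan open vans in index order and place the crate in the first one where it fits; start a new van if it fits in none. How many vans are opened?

5

  130 → van 1 (new)  [load 130/200]
  150 → van 2 (new)  [load 150/200]
  30 → van 1  [load 160/200]
  160 → van 3 (new)  [load 160/200]
  120 → van 4 (new)  [load 120/200]
  20 → van 1  [load 180/200]
  140 → van 5 (new)  [load 140/200]
  40 → van 2  [load 190/200]
  20 → van 1  [load 200/200]
  40 → van 3  [load 200/200]
5 vans opened.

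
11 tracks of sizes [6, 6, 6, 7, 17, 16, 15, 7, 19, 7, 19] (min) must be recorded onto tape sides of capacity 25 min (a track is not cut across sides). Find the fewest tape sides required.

6

Total = 19 + 19 + 17 + 16 + 15 + 7 + 7 + 7 + 6 + 6 + 6 = 125 min.
Lower bound: ⌈125/25⌉ = 5 tape sides.
A packing using 6 tape sides:
  side 1: 19 + 6 = 25
  side 2: 19 + 6 = 25
  side 3: 17 + 7 = 24
  side 4: 16 + 7 = 23
  side 5: 15 + 7 = 22
  side 6: 6 = 6
No arrangement into 5 tape sides stays within capacity, so 6 is optimal.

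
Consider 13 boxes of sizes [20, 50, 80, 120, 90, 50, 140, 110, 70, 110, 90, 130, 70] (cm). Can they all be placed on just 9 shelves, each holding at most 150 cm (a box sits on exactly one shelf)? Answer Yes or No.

Yes

A valid assignment using 9 shelves:
  shelf 1: 140 = 140
  shelf 2: 130 + 20 = 150
  shelf 3: 120 = 120
  shelf 4: 110 = 110
  shelf 5: 110 = 110
  shelf 6: 90 + 50 = 140
  shelf 7: 90 + 50 = 140
  shelf 8: 80 + 70 = 150
  shelf 9: 70 = 70
Every load is within 150 cm, so 9 shelves suffice.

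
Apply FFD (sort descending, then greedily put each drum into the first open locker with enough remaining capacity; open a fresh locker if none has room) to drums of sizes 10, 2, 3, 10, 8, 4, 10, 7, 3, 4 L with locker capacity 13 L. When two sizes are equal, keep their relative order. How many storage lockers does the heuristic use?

5

Sorted descending: 10, 10, 10, 8, 7, 4, 4, 3, 3, 2.
  10 → locker 1 (new)  [load 10/13]
  10 → locker 2 (new)  [load 10/13]
  10 → locker 3 (new)  [load 10/13]
  8 → locker 4 (new)  [load 8/13]
  7 → locker 5 (new)  [load 7/13]
  4 → locker 4  [load 12/13]
  4 → locker 5  [load 11/13]
  3 → locker 1  [load 13/13]
  3 → locker 2  [load 13/13]
  2 → locker 3  [load 12/13]
5 storage lockers opened.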